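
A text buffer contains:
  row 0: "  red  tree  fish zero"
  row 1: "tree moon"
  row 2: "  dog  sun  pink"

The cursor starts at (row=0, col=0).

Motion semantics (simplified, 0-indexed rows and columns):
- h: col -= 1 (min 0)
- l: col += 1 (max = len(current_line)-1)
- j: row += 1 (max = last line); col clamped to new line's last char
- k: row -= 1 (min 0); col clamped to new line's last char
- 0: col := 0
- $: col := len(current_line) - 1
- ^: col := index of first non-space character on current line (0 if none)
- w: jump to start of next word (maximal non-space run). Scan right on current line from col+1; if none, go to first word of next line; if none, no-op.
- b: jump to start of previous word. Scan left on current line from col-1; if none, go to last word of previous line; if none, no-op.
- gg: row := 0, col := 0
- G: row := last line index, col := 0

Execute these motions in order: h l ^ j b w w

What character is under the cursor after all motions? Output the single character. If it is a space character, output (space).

After 1 (h): row=0 col=0 char='_'
After 2 (l): row=0 col=1 char='_'
After 3 (^): row=0 col=2 char='r'
After 4 (j): row=1 col=2 char='e'
After 5 (b): row=1 col=0 char='t'
After 6 (w): row=1 col=5 char='m'
After 7 (w): row=2 col=2 char='d'

Answer: d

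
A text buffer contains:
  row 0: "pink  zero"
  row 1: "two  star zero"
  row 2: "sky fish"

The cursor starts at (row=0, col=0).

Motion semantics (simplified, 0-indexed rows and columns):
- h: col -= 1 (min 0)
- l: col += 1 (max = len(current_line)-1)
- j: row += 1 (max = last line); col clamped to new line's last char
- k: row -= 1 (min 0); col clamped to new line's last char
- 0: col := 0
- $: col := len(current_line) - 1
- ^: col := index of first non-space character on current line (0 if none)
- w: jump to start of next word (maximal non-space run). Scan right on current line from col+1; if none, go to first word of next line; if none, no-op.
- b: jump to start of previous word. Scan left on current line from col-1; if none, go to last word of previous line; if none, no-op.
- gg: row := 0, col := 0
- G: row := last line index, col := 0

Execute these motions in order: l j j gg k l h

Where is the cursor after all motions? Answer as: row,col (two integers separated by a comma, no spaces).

After 1 (l): row=0 col=1 char='i'
After 2 (j): row=1 col=1 char='w'
After 3 (j): row=2 col=1 char='k'
After 4 (gg): row=0 col=0 char='p'
After 5 (k): row=0 col=0 char='p'
After 6 (l): row=0 col=1 char='i'
After 7 (h): row=0 col=0 char='p'

Answer: 0,0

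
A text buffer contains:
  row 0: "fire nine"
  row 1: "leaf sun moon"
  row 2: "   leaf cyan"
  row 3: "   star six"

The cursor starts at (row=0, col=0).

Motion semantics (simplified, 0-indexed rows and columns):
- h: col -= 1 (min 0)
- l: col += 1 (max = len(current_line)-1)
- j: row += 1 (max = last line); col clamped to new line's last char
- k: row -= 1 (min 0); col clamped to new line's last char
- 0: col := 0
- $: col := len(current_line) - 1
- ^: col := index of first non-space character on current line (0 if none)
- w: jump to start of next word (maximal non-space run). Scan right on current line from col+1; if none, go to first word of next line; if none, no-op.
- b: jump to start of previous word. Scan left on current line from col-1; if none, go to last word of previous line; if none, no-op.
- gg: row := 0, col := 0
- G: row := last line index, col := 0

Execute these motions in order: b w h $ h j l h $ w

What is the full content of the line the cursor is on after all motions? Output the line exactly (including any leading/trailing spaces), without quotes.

After 1 (b): row=0 col=0 char='f'
After 2 (w): row=0 col=5 char='n'
After 3 (h): row=0 col=4 char='_'
After 4 ($): row=0 col=8 char='e'
After 5 (h): row=0 col=7 char='n'
After 6 (j): row=1 col=7 char='n'
After 7 (l): row=1 col=8 char='_'
After 8 (h): row=1 col=7 char='n'
After 9 ($): row=1 col=12 char='n'
After 10 (w): row=2 col=3 char='l'

Answer:    leaf cyan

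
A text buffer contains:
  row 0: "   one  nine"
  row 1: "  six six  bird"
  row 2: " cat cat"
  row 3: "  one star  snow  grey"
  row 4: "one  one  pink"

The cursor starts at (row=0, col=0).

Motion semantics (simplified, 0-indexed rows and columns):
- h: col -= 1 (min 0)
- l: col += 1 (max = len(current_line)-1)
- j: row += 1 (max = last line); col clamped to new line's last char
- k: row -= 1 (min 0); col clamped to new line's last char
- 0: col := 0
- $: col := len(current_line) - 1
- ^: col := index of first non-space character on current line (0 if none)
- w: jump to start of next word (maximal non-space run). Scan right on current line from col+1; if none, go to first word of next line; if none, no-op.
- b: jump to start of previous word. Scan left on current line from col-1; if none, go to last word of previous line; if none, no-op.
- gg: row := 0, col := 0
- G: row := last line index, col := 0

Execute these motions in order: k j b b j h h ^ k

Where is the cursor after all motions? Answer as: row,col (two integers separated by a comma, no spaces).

Answer: 0,2

Derivation:
After 1 (k): row=0 col=0 char='_'
After 2 (j): row=1 col=0 char='_'
After 3 (b): row=0 col=8 char='n'
After 4 (b): row=0 col=3 char='o'
After 5 (j): row=1 col=3 char='i'
After 6 (h): row=1 col=2 char='s'
After 7 (h): row=1 col=1 char='_'
After 8 (^): row=1 col=2 char='s'
After 9 (k): row=0 col=2 char='_'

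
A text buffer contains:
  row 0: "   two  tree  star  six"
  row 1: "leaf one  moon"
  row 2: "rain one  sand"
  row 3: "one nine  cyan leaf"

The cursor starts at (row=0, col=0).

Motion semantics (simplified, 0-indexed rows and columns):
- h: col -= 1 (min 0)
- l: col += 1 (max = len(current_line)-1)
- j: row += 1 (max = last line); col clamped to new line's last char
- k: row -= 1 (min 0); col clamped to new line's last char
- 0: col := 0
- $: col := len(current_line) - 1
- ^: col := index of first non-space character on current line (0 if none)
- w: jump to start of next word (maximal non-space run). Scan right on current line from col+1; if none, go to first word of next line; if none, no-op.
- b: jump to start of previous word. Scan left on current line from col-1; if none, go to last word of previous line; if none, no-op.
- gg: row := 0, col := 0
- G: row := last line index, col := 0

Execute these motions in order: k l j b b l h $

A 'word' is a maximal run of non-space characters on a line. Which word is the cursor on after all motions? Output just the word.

After 1 (k): row=0 col=0 char='_'
After 2 (l): row=0 col=1 char='_'
After 3 (j): row=1 col=1 char='e'
After 4 (b): row=1 col=0 char='l'
After 5 (b): row=0 col=20 char='s'
After 6 (l): row=0 col=21 char='i'
After 7 (h): row=0 col=20 char='s'
After 8 ($): row=0 col=22 char='x'

Answer: six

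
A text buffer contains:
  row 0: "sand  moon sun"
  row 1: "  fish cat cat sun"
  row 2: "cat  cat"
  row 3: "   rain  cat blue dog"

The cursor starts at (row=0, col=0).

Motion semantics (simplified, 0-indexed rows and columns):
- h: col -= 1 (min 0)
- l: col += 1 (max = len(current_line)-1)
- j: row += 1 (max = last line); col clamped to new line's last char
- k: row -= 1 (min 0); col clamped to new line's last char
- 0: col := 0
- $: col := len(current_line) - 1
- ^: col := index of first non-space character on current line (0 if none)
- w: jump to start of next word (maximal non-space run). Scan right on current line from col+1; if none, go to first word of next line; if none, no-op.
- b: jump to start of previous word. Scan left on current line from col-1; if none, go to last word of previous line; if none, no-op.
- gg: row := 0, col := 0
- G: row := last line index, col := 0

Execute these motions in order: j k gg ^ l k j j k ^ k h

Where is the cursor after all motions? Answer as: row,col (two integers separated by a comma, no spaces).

After 1 (j): row=1 col=0 char='_'
After 2 (k): row=0 col=0 char='s'
After 3 (gg): row=0 col=0 char='s'
After 4 (^): row=0 col=0 char='s'
After 5 (l): row=0 col=1 char='a'
After 6 (k): row=0 col=1 char='a'
After 7 (j): row=1 col=1 char='_'
After 8 (j): row=2 col=1 char='a'
After 9 (k): row=1 col=1 char='_'
After 10 (^): row=1 col=2 char='f'
After 11 (k): row=0 col=2 char='n'
After 12 (h): row=0 col=1 char='a'

Answer: 0,1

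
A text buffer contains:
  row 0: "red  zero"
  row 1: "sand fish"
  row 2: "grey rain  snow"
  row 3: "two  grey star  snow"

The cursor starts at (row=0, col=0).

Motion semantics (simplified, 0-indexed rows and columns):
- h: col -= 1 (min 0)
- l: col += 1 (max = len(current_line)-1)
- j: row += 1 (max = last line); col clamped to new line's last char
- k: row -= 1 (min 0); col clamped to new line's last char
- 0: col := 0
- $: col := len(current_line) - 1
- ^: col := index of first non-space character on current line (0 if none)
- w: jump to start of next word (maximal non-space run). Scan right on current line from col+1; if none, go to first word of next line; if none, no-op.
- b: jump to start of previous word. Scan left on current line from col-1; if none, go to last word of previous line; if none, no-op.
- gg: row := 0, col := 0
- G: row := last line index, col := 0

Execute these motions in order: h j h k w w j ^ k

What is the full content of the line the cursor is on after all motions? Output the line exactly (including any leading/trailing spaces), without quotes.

Answer: sand fish

Derivation:
After 1 (h): row=0 col=0 char='r'
After 2 (j): row=1 col=0 char='s'
After 3 (h): row=1 col=0 char='s'
After 4 (k): row=0 col=0 char='r'
After 5 (w): row=0 col=5 char='z'
After 6 (w): row=1 col=0 char='s'
After 7 (j): row=2 col=0 char='g'
After 8 (^): row=2 col=0 char='g'
After 9 (k): row=1 col=0 char='s'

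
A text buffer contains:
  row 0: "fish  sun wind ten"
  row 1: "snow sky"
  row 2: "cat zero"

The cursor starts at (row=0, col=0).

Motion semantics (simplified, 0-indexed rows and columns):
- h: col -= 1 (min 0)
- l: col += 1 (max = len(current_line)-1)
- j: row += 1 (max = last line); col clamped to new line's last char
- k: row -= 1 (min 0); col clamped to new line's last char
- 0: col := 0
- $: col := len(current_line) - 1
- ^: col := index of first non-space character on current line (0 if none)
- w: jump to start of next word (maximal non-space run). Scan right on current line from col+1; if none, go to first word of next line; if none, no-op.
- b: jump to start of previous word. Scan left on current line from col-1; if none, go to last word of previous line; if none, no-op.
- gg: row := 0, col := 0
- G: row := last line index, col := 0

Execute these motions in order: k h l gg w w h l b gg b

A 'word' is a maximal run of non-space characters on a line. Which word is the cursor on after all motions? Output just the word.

Answer: fish

Derivation:
After 1 (k): row=0 col=0 char='f'
After 2 (h): row=0 col=0 char='f'
After 3 (l): row=0 col=1 char='i'
After 4 (gg): row=0 col=0 char='f'
After 5 (w): row=0 col=6 char='s'
After 6 (w): row=0 col=10 char='w'
After 7 (h): row=0 col=9 char='_'
After 8 (l): row=0 col=10 char='w'
After 9 (b): row=0 col=6 char='s'
After 10 (gg): row=0 col=0 char='f'
After 11 (b): row=0 col=0 char='f'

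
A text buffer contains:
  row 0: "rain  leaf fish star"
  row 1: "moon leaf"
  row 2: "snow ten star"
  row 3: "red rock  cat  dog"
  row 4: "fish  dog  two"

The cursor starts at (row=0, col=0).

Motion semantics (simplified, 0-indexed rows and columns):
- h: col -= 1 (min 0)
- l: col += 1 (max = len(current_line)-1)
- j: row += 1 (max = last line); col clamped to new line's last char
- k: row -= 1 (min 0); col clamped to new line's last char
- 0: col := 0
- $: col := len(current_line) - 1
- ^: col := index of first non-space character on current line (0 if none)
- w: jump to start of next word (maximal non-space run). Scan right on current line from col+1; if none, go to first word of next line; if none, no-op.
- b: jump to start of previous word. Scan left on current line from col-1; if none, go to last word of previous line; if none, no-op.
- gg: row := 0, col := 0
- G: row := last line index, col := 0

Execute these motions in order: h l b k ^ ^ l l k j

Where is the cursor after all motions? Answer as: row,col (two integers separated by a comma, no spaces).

After 1 (h): row=0 col=0 char='r'
After 2 (l): row=0 col=1 char='a'
After 3 (b): row=0 col=0 char='r'
After 4 (k): row=0 col=0 char='r'
After 5 (^): row=0 col=0 char='r'
After 6 (^): row=0 col=0 char='r'
After 7 (l): row=0 col=1 char='a'
After 8 (l): row=0 col=2 char='i'
After 9 (k): row=0 col=2 char='i'
After 10 (j): row=1 col=2 char='o'

Answer: 1,2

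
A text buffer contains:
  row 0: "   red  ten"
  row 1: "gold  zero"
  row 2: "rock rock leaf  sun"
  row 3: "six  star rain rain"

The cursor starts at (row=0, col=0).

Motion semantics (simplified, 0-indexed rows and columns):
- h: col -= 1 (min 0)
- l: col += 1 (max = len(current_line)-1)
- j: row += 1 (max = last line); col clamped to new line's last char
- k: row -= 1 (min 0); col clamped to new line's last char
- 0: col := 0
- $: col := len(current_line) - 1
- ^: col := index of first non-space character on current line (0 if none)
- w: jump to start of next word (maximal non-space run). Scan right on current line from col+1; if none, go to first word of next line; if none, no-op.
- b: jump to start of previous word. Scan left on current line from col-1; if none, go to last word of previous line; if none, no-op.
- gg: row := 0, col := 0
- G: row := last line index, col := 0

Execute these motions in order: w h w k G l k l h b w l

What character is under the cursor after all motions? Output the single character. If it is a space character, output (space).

After 1 (w): row=0 col=3 char='r'
After 2 (h): row=0 col=2 char='_'
After 3 (w): row=0 col=3 char='r'
After 4 (k): row=0 col=3 char='r'
After 5 (G): row=3 col=0 char='s'
After 6 (l): row=3 col=1 char='i'
After 7 (k): row=2 col=1 char='o'
After 8 (l): row=2 col=2 char='c'
After 9 (h): row=2 col=1 char='o'
After 10 (b): row=2 col=0 char='r'
After 11 (w): row=2 col=5 char='r'
After 12 (l): row=2 col=6 char='o'

Answer: o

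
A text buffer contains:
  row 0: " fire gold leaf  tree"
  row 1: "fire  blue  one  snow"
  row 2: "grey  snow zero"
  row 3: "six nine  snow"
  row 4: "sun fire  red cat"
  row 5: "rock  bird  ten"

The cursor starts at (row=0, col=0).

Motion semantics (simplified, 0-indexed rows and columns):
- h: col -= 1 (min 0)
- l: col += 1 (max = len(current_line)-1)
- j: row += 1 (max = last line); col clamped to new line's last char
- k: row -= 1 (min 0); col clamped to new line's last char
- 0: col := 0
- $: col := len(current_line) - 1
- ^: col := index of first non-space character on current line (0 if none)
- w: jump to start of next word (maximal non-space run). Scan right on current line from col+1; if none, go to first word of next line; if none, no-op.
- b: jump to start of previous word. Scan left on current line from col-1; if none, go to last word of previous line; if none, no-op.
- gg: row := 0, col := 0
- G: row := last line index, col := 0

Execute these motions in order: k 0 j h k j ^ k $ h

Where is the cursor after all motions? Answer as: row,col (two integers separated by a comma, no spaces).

Answer: 0,19

Derivation:
After 1 (k): row=0 col=0 char='_'
After 2 (0): row=0 col=0 char='_'
After 3 (j): row=1 col=0 char='f'
After 4 (h): row=1 col=0 char='f'
After 5 (k): row=0 col=0 char='_'
After 6 (j): row=1 col=0 char='f'
After 7 (^): row=1 col=0 char='f'
After 8 (k): row=0 col=0 char='_'
After 9 ($): row=0 col=20 char='e'
After 10 (h): row=0 col=19 char='e'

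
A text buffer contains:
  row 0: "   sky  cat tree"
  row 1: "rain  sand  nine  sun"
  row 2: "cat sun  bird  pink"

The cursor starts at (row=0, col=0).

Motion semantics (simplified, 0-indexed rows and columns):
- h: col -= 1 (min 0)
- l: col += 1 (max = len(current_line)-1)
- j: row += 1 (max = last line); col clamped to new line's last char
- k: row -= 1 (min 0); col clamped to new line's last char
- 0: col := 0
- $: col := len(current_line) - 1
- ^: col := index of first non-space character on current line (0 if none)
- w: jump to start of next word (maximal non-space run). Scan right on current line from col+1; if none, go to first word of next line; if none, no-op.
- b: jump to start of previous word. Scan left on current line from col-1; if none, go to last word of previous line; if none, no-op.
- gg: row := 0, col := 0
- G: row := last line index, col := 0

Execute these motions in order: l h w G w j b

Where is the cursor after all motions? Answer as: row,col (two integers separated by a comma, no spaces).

Answer: 2,0

Derivation:
After 1 (l): row=0 col=1 char='_'
After 2 (h): row=0 col=0 char='_'
After 3 (w): row=0 col=3 char='s'
After 4 (G): row=2 col=0 char='c'
After 5 (w): row=2 col=4 char='s'
After 6 (j): row=2 col=4 char='s'
After 7 (b): row=2 col=0 char='c'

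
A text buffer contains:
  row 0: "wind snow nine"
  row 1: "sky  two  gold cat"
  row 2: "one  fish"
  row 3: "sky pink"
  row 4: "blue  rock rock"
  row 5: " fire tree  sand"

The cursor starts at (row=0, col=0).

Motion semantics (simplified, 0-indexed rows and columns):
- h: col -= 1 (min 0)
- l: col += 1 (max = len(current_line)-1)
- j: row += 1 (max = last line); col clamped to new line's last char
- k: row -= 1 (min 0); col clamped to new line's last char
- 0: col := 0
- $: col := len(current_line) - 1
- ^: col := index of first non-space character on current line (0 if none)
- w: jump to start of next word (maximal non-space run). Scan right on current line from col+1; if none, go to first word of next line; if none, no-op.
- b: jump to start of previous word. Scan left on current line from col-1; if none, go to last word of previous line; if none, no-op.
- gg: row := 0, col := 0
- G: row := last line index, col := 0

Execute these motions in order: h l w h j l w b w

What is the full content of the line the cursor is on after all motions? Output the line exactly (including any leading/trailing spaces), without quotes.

Answer: sky  two  gold cat

Derivation:
After 1 (h): row=0 col=0 char='w'
After 2 (l): row=0 col=1 char='i'
After 3 (w): row=0 col=5 char='s'
After 4 (h): row=0 col=4 char='_'
After 5 (j): row=1 col=4 char='_'
After 6 (l): row=1 col=5 char='t'
After 7 (w): row=1 col=10 char='g'
After 8 (b): row=1 col=5 char='t'
After 9 (w): row=1 col=10 char='g'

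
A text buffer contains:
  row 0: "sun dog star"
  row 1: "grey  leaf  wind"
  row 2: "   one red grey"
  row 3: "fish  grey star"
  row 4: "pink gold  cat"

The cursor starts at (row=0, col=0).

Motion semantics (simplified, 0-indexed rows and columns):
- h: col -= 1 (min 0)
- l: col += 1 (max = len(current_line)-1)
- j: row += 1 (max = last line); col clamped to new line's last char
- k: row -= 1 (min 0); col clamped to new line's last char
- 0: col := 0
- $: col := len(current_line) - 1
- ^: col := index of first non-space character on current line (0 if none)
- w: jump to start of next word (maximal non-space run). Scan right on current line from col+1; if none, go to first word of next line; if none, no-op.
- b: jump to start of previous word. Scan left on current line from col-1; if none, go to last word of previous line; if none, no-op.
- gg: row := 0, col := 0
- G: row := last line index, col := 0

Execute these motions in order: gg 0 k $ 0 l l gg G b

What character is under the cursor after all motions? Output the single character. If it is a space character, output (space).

Answer: s

Derivation:
After 1 (gg): row=0 col=0 char='s'
After 2 (0): row=0 col=0 char='s'
After 3 (k): row=0 col=0 char='s'
After 4 ($): row=0 col=11 char='r'
After 5 (0): row=0 col=0 char='s'
After 6 (l): row=0 col=1 char='u'
After 7 (l): row=0 col=2 char='n'
After 8 (gg): row=0 col=0 char='s'
After 9 (G): row=4 col=0 char='p'
After 10 (b): row=3 col=11 char='s'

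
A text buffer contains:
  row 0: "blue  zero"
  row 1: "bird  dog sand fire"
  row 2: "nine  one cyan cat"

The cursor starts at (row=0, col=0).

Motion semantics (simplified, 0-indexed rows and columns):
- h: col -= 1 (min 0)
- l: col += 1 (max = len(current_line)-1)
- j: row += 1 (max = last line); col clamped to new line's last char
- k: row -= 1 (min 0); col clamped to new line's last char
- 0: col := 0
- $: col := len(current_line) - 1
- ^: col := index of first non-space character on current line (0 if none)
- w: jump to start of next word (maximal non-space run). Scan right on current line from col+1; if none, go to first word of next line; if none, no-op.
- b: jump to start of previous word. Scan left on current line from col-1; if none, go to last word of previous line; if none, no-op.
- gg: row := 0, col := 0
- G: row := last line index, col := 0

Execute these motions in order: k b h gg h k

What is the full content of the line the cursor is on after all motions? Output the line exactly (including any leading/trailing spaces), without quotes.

After 1 (k): row=0 col=0 char='b'
After 2 (b): row=0 col=0 char='b'
After 3 (h): row=0 col=0 char='b'
After 4 (gg): row=0 col=0 char='b'
After 5 (h): row=0 col=0 char='b'
After 6 (k): row=0 col=0 char='b'

Answer: blue  zero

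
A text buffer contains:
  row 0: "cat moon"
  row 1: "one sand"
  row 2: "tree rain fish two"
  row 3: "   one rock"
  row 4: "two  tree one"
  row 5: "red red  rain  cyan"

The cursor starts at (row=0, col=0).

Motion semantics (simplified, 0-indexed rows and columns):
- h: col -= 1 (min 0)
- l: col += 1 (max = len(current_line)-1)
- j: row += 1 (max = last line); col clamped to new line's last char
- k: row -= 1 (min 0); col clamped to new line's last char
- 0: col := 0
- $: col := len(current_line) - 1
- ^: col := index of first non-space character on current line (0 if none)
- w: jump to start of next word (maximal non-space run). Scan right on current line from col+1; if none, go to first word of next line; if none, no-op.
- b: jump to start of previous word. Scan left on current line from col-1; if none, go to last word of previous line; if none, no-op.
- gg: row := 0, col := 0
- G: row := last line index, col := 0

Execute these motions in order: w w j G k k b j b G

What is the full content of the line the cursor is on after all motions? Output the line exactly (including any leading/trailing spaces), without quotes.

Answer: red red  rain  cyan

Derivation:
After 1 (w): row=0 col=4 char='m'
After 2 (w): row=1 col=0 char='o'
After 3 (j): row=2 col=0 char='t'
After 4 (G): row=5 col=0 char='r'
After 5 (k): row=4 col=0 char='t'
After 6 (k): row=3 col=0 char='_'
After 7 (b): row=2 col=15 char='t'
After 8 (j): row=3 col=10 char='k'
After 9 (b): row=3 col=7 char='r'
After 10 (G): row=5 col=0 char='r'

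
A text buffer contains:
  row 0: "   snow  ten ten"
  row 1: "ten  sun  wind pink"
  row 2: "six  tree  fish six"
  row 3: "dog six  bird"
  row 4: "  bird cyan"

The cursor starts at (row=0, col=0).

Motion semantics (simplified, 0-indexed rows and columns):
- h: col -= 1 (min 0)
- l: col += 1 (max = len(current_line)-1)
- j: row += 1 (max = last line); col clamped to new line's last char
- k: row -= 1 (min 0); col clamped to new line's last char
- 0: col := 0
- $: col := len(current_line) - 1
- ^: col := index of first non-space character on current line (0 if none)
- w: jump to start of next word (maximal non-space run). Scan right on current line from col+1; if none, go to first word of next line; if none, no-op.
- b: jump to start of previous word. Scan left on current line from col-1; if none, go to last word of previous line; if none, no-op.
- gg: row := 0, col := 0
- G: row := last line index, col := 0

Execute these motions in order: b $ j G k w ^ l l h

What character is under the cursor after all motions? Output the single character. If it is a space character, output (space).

Answer: o

Derivation:
After 1 (b): row=0 col=0 char='_'
After 2 ($): row=0 col=15 char='n'
After 3 (j): row=1 col=15 char='p'
After 4 (G): row=4 col=0 char='_'
After 5 (k): row=3 col=0 char='d'
After 6 (w): row=3 col=4 char='s'
After 7 (^): row=3 col=0 char='d'
After 8 (l): row=3 col=1 char='o'
After 9 (l): row=3 col=2 char='g'
After 10 (h): row=3 col=1 char='o'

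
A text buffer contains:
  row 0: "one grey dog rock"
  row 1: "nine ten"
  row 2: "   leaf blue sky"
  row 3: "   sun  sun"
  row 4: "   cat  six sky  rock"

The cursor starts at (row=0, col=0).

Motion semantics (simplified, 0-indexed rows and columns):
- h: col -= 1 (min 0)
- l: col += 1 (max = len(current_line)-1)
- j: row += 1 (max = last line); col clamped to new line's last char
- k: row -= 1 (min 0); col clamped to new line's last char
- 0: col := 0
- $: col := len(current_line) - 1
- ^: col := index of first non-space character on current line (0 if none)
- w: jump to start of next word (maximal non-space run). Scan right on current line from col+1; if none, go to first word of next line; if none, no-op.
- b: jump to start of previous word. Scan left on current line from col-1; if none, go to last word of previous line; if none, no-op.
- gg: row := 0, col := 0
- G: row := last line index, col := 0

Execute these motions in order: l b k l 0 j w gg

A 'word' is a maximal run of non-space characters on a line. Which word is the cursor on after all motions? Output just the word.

After 1 (l): row=0 col=1 char='n'
After 2 (b): row=0 col=0 char='o'
After 3 (k): row=0 col=0 char='o'
After 4 (l): row=0 col=1 char='n'
After 5 (0): row=0 col=0 char='o'
After 6 (j): row=1 col=0 char='n'
After 7 (w): row=1 col=5 char='t'
After 8 (gg): row=0 col=0 char='o'

Answer: one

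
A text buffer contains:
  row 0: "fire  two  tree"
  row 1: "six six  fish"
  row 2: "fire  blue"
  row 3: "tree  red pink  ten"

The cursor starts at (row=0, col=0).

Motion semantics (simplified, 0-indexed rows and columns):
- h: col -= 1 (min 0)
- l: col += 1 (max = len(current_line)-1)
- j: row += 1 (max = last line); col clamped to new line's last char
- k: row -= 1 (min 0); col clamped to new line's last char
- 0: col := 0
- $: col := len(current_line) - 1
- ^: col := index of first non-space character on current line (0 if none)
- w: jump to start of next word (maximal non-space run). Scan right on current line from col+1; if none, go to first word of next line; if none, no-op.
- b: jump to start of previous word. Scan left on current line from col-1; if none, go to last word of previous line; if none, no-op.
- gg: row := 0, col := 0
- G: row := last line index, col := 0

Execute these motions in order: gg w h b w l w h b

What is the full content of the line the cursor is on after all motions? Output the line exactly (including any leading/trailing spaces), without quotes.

After 1 (gg): row=0 col=0 char='f'
After 2 (w): row=0 col=6 char='t'
After 3 (h): row=0 col=5 char='_'
After 4 (b): row=0 col=0 char='f'
After 5 (w): row=0 col=6 char='t'
After 6 (l): row=0 col=7 char='w'
After 7 (w): row=0 col=11 char='t'
After 8 (h): row=0 col=10 char='_'
After 9 (b): row=0 col=6 char='t'

Answer: fire  two  tree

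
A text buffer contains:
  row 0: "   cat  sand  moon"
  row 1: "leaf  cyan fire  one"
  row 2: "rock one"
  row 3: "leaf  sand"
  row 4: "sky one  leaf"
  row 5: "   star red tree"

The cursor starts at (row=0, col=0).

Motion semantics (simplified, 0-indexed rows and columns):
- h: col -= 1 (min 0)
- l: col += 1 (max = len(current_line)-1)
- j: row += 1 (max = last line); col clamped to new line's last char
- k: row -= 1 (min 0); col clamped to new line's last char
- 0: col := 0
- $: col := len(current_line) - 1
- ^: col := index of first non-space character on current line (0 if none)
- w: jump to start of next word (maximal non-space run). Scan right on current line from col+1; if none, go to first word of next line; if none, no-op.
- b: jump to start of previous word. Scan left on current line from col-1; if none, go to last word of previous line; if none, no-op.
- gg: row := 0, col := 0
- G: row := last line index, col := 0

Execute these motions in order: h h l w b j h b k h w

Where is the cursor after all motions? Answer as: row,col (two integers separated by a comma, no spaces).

After 1 (h): row=0 col=0 char='_'
After 2 (h): row=0 col=0 char='_'
After 3 (l): row=0 col=1 char='_'
After 4 (w): row=0 col=3 char='c'
After 5 (b): row=0 col=3 char='c'
After 6 (j): row=1 col=3 char='f'
After 7 (h): row=1 col=2 char='a'
After 8 (b): row=1 col=0 char='l'
After 9 (k): row=0 col=0 char='_'
After 10 (h): row=0 col=0 char='_'
After 11 (w): row=0 col=3 char='c'

Answer: 0,3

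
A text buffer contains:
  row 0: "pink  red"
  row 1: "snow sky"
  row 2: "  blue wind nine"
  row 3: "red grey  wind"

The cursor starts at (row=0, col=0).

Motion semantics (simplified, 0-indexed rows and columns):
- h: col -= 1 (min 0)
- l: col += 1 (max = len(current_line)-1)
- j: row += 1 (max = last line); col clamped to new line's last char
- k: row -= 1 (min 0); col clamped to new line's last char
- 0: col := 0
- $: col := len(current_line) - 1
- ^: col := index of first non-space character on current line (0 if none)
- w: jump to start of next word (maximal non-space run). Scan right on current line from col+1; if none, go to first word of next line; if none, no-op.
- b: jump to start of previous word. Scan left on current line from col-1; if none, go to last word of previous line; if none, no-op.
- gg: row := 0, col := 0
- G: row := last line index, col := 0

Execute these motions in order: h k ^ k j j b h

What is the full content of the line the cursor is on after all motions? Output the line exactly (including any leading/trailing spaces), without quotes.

Answer: snow sky

Derivation:
After 1 (h): row=0 col=0 char='p'
After 2 (k): row=0 col=0 char='p'
After 3 (^): row=0 col=0 char='p'
After 4 (k): row=0 col=0 char='p'
After 5 (j): row=1 col=0 char='s'
After 6 (j): row=2 col=0 char='_'
After 7 (b): row=1 col=5 char='s'
After 8 (h): row=1 col=4 char='_'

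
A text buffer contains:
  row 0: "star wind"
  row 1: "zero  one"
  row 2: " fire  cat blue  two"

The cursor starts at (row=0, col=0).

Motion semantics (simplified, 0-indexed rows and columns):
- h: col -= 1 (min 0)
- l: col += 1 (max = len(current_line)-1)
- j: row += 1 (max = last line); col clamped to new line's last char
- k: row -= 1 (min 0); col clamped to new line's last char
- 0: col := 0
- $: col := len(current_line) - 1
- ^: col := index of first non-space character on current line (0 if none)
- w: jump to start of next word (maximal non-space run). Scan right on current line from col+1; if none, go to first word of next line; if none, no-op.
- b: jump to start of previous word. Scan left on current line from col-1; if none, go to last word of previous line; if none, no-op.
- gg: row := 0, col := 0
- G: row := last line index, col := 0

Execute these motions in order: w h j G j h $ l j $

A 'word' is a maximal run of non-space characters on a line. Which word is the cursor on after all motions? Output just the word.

After 1 (w): row=0 col=5 char='w'
After 2 (h): row=0 col=4 char='_'
After 3 (j): row=1 col=4 char='_'
After 4 (G): row=2 col=0 char='_'
After 5 (j): row=2 col=0 char='_'
After 6 (h): row=2 col=0 char='_'
After 7 ($): row=2 col=19 char='o'
After 8 (l): row=2 col=19 char='o'
After 9 (j): row=2 col=19 char='o'
After 10 ($): row=2 col=19 char='o'

Answer: two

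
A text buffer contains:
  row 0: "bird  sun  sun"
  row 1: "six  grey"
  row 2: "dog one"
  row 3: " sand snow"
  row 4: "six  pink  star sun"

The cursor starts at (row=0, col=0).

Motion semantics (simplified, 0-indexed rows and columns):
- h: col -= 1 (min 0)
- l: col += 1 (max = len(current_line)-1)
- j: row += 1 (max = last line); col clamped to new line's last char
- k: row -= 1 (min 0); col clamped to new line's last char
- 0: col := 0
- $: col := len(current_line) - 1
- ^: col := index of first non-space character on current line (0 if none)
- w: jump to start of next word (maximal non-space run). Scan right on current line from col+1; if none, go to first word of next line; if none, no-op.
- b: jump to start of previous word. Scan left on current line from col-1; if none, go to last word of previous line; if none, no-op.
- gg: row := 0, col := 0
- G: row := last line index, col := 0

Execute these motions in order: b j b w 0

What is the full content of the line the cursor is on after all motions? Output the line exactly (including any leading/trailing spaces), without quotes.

Answer: six  grey

Derivation:
After 1 (b): row=0 col=0 char='b'
After 2 (j): row=1 col=0 char='s'
After 3 (b): row=0 col=11 char='s'
After 4 (w): row=1 col=0 char='s'
After 5 (0): row=1 col=0 char='s'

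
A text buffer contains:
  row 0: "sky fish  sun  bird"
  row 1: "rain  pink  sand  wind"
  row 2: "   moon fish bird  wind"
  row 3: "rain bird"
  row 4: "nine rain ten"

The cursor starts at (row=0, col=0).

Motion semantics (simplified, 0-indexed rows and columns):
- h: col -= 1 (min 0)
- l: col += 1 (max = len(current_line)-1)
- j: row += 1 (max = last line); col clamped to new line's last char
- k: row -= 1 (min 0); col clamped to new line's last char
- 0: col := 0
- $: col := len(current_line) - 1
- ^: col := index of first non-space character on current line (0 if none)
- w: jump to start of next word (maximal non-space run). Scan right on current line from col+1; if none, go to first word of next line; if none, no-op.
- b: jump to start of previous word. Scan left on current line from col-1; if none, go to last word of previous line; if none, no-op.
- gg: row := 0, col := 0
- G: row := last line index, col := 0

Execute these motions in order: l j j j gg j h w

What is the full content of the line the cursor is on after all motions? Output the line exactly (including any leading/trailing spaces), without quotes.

Answer: rain  pink  sand  wind

Derivation:
After 1 (l): row=0 col=1 char='k'
After 2 (j): row=1 col=1 char='a'
After 3 (j): row=2 col=1 char='_'
After 4 (j): row=3 col=1 char='a'
After 5 (gg): row=0 col=0 char='s'
After 6 (j): row=1 col=0 char='r'
After 7 (h): row=1 col=0 char='r'
After 8 (w): row=1 col=6 char='p'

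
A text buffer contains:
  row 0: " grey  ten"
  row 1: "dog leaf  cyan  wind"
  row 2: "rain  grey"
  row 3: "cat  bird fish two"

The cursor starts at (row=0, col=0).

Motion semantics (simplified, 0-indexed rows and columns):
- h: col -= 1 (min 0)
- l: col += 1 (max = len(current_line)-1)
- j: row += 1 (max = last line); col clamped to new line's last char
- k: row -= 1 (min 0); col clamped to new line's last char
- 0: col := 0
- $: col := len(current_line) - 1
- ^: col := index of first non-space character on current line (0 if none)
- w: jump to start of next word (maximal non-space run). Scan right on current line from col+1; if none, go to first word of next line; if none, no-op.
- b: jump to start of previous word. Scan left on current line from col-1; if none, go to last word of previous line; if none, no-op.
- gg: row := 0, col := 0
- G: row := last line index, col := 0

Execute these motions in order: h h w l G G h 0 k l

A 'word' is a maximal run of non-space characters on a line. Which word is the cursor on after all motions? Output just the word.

Answer: rain

Derivation:
After 1 (h): row=0 col=0 char='_'
After 2 (h): row=0 col=0 char='_'
After 3 (w): row=0 col=1 char='g'
After 4 (l): row=0 col=2 char='r'
After 5 (G): row=3 col=0 char='c'
After 6 (G): row=3 col=0 char='c'
After 7 (h): row=3 col=0 char='c'
After 8 (0): row=3 col=0 char='c'
After 9 (k): row=2 col=0 char='r'
After 10 (l): row=2 col=1 char='a'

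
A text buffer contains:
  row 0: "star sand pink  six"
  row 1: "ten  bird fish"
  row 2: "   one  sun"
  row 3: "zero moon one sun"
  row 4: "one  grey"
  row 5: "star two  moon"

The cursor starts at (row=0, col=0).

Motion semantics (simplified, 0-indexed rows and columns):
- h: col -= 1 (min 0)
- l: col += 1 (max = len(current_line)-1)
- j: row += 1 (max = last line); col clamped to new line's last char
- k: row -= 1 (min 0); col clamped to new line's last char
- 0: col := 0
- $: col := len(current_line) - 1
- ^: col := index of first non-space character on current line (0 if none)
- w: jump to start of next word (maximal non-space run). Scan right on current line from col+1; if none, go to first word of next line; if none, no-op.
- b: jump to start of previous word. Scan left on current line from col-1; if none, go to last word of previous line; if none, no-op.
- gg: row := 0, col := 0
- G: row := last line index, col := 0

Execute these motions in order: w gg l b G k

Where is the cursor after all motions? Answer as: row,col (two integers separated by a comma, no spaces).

Answer: 4,0

Derivation:
After 1 (w): row=0 col=5 char='s'
After 2 (gg): row=0 col=0 char='s'
After 3 (l): row=0 col=1 char='t'
After 4 (b): row=0 col=0 char='s'
After 5 (G): row=5 col=0 char='s'
After 6 (k): row=4 col=0 char='o'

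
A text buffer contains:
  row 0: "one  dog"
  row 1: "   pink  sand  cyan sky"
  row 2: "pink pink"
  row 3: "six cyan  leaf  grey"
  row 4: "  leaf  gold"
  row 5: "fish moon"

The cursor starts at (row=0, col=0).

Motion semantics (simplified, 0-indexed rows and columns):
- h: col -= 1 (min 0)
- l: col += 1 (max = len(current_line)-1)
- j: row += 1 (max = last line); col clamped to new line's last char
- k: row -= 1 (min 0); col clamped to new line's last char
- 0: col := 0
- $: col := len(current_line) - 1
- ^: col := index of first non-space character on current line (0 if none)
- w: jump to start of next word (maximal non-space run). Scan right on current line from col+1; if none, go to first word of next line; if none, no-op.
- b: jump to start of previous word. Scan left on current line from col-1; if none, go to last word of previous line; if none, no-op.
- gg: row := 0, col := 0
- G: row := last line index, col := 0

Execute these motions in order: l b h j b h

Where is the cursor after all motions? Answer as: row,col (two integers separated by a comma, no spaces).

Answer: 0,4

Derivation:
After 1 (l): row=0 col=1 char='n'
After 2 (b): row=0 col=0 char='o'
After 3 (h): row=0 col=0 char='o'
After 4 (j): row=1 col=0 char='_'
After 5 (b): row=0 col=5 char='d'
After 6 (h): row=0 col=4 char='_'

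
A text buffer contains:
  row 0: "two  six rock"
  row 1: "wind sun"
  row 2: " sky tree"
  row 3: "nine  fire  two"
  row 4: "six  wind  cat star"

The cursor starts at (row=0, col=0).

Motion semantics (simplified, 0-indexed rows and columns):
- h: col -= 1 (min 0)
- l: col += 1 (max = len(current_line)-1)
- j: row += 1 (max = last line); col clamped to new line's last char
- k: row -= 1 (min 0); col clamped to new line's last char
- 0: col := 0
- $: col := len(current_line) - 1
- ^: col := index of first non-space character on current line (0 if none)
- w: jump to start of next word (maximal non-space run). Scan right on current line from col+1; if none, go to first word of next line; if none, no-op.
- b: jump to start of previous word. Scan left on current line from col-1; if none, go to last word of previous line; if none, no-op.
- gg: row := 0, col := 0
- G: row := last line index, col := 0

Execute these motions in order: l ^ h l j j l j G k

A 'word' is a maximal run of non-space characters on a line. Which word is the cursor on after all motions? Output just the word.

Answer: nine

Derivation:
After 1 (l): row=0 col=1 char='w'
After 2 (^): row=0 col=0 char='t'
After 3 (h): row=0 col=0 char='t'
After 4 (l): row=0 col=1 char='w'
After 5 (j): row=1 col=1 char='i'
After 6 (j): row=2 col=1 char='s'
After 7 (l): row=2 col=2 char='k'
After 8 (j): row=3 col=2 char='n'
After 9 (G): row=4 col=0 char='s'
After 10 (k): row=3 col=0 char='n'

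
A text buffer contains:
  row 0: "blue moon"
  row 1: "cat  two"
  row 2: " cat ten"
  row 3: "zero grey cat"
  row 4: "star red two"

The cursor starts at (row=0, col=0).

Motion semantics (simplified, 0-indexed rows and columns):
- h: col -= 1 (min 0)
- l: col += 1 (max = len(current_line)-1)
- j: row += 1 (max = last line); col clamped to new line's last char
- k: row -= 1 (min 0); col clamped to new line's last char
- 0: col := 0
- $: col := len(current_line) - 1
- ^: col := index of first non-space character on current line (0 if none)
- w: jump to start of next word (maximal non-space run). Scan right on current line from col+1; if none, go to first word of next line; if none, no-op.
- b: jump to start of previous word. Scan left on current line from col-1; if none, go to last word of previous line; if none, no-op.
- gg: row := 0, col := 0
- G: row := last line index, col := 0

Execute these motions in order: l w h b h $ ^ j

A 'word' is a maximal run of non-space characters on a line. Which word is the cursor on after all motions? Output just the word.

Answer: cat

Derivation:
After 1 (l): row=0 col=1 char='l'
After 2 (w): row=0 col=5 char='m'
After 3 (h): row=0 col=4 char='_'
After 4 (b): row=0 col=0 char='b'
After 5 (h): row=0 col=0 char='b'
After 6 ($): row=0 col=8 char='n'
After 7 (^): row=0 col=0 char='b'
After 8 (j): row=1 col=0 char='c'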